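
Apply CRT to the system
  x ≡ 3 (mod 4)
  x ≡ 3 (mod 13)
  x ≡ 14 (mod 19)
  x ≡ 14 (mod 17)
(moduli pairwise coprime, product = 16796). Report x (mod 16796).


Product of moduli M = 4 · 13 · 19 · 17 = 16796.
Merge one congruence at a time:
  Start: x ≡ 3 (mod 4).
  Combine with x ≡ 3 (mod 13); new modulus lcm = 52.
    Write x = 3 + 4·t and substitute into x ≡ 3 (mod 13): 4·t ≡ 3 − 3 = 0 (mod 13).
    The inverse of 4 mod 13 is 10 (since 4·10 = 40 = 3·13 + 1), so t ≡ 10·0 = 0 ≡ 0 (mod 13).
    Then x = 3 + 4·0 = 3, valid modulo lcm(4, 13) = 52: x ≡ 3 (mod 52).
  Combine with x ≡ 14 (mod 19); new modulus lcm = 988.
    Write x = 3 + 52·t and substitute into x ≡ 14 (mod 19): 52·t ≡ 14 − 3 = 11 (mod 19).
    Reduce coefficients mod 19: 14·t ≡ 11 (mod 19).
    The inverse of 14 mod 19 is 15 (since 14·15 = 210 = 11·19 + 1), so t ≡ 15·11 = 165 ≡ 13 (mod 19).
    Then x = 3 + 52·13 = 679, valid modulo lcm(52, 19) = 988: x ≡ 679 (mod 988).
  Combine with x ≡ 14 (mod 17); new modulus lcm = 16796.
    Write x = 679 + 988·t and substitute into x ≡ 14 (mod 17): 988·t ≡ 14 − 679 = -665 (mod 17).
    Reduce coefficients mod 17: 2·t ≡ 15 (mod 17).
    The inverse of 2 mod 17 is 9 (since 2·9 = 18 = 1·17 + 1), so t ≡ 9·15 = 135 ≡ 16 (mod 17).
    Then x = 679 + 988·16 = 16487, valid modulo lcm(988, 17) = 16796: x ≡ 16487 (mod 16796).
Verify against each original: 16487 mod 4 = 3, 16487 mod 13 = 3, 16487 mod 19 = 14, 16487 mod 17 = 14.

x ≡ 16487 (mod 16796).


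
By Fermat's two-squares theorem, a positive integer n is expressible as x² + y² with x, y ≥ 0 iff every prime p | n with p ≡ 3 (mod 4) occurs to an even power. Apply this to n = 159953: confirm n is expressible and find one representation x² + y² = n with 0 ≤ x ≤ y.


Step 1: Factor n = 159953 = 17 · 97^2.
Step 2: Check the mod-4 condition on each prime factor: 17 ≡ 1 (mod 4), exponent 1; 97 ≡ 1 (mod 4), exponent 2.
All primes ≡ 3 (mod 4) appear to even exponent (or don't appear), so by the two-squares theorem n IS expressible as a sum of two squares.
Step 3: Build a representation. Here n = 17 · 97 · 97 is a product of primes ≡ 1 (mod 4). Each prime p ≡ 1 (mod 4) is itself a sum of two squares; find a² by testing p − a² for a perfect square:
  17: 17 − 1² = 16 = 4² ⇒ 17 = 1² + 4².
  97: 97 − 1² = 96, 97 − 2² = 93, 97 − 3² = 88, 97 − 4² = 81 = 9² ⇒ 97 = 4² + 9².
  Combine using the Brahmagupta–Fibonacci identity (a² + b²)(c² + d²) = (ac − bd)² + (ad + bc)² = (ac + bd)² + (ad − bc)²:
  17 · 97 = 1649: from (1² + 4²)(4² + 9²), take (1·4 − 4·9, 1·9 + 4·4) = (4 − 36, 9 + 16) = (-32, 25); dropping signs (only squares matter) gives (32, 25); check 32² + 25² = 1024 + 625 = 1649 ✓.
  1649 · 97 = 159953: from (32² + 25²)(4² + 9²), take (32·4 − 25·9, 32·9 + 25·4) = (128 − 225, 288 + 100) = (-97, 388); dropping signs (only squares matter) gives (97, 388); check 97² + 388² = 9409 + 150544 = 159953 ✓.
Step 4: Order so x ≤ y and verify: 97² + 388² = 9409 + 150544 = 159953 = n. ✓

n = 159953 = 97² + 388² (one valid representation with x ≤ y).


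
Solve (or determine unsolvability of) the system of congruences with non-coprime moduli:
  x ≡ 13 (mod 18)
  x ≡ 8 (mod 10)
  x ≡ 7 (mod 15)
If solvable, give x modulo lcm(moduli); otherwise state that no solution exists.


Moduli 18, 10, 15 are not pairwise coprime, so CRT works modulo lcm(m_i) when all pairwise compatibility conditions hold.
Pairwise compatibility: gcd(m_i, m_j) must divide a_i - a_j for every pair.
Merge one congruence at a time:
  Start: x ≡ 13 (mod 18).
  Combine with x ≡ 8 (mod 10): gcd(18, 10) = 2, and 8 - 13 = -5 is NOT divisible by 2.
    ⇒ system is inconsistent (no integer solution).

No solution (the system is inconsistent).


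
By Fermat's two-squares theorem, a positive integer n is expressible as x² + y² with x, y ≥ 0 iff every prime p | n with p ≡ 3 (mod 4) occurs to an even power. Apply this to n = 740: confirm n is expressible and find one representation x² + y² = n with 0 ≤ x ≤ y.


Step 1: Factor n = 740 = 2^2 · 5 · 37.
Step 2: Check the mod-4 condition on each prime factor: 2 = 2 (special); 5 ≡ 1 (mod 4), exponent 1; 37 ≡ 1 (mod 4), exponent 1.
All primes ≡ 3 (mod 4) appear to even exponent (or don't appear), so by the two-squares theorem n IS expressible as a sum of two squares.
Step 3: Build a representation. Group n = k² · m with k = 2 and m = 5 · 37 = 185 (a product of primes ≡ 1 (mod 4)); a representation of m scales to one of n via (k·x)² + (k·y)² = k²(x² + y²). Each prime p ≡ 1 (mod 4) is itself a sum of two squares; find a² by testing p − a² for a perfect square:
  5: 5 − 1² = 4 = 2² ⇒ 5 = 1² + 2².
  37: 37 − 1² = 36 = 6² ⇒ 37 = 1² + 6².
  Combine using the Brahmagupta–Fibonacci identity (a² + b²)(c² + d²) = (ac − bd)² + (ad + bc)² = (ac + bd)² + (ad − bc)²:
  5 · 37 = 185: from (1² + 2²)(1² + 6²), take (1·1 − 2·6, 1·6 + 2·1) = (1 − 12, 6 + 2) = (-11, 8); dropping signs (only squares matter) gives (11, 8); check 11² + 8² = 121 + 64 = 185 ✓.
  Scale by k = 2: (2·11, 2·8) = (22, 16).
Step 4: Order so x ≤ y and verify: 16² + 22² = 256 + 484 = 740 = n. ✓

n = 740 = 16² + 22² (one valid representation with x ≤ y).


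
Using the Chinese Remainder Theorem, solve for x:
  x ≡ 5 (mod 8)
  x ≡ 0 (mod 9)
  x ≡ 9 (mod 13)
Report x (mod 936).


Moduli 8, 9, 13 are pairwise coprime; by CRT there is a unique solution modulo M = 8 · 9 · 13 = 936.
Solve pairwise, accumulating the modulus:
  Start with x ≡ 5 (mod 8).
  Combine with x ≡ 0 (mod 9): since gcd(8, 9) = 1, we get a unique residue mod 72.
    Write x = 5 + 8·t and substitute into x ≡ 0 (mod 9): 8·t ≡ 0 − 5 = -5 (mod 9).
    Reduce coefficients mod 9: 8·t ≡ 4 (mod 9).
    The inverse of 8 mod 9 is 8 (since 8·8 = 64 = 7·9 + 1), so t ≡ 8·4 = 32 ≡ 5 (mod 9).
    Then x = 5 + 8·5 = 45, valid modulo lcm(8, 9) = 72: x ≡ 45 (mod 72).
  Combine with x ≡ 9 (mod 13): since gcd(72, 13) = 1, we get a unique residue mod 936.
    Write x = 45 + 72·t and substitute into x ≡ 9 (mod 13): 72·t ≡ 9 − 45 = -36 (mod 13).
    Reduce coefficients mod 13: 7·t ≡ 3 (mod 13).
    The inverse of 7 mod 13 is 2 (since 7·2 = 14 = 1·13 + 1), so t ≡ 2·3 = 6 ≡ 6 (mod 13).
    Then x = 45 + 72·6 = 477, valid modulo lcm(72, 13) = 936: x ≡ 477 (mod 936).
Verify: 477 mod 8 = 5 ✓, 477 mod 9 = 0 ✓, 477 mod 13 = 9 ✓.

x ≡ 477 (mod 936).


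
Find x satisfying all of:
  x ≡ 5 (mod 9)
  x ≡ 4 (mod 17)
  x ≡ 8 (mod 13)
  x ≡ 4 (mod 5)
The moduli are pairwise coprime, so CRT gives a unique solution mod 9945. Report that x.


Product of moduli M = 9 · 17 · 13 · 5 = 9945.
Merge one congruence at a time:
  Start: x ≡ 5 (mod 9).
  Combine with x ≡ 4 (mod 17); new modulus lcm = 153.
    Write x = 5 + 9·t and substitute into x ≡ 4 (mod 17): 9·t ≡ 4 − 5 = -1 (mod 17).
    Reduce coefficients mod 17: 9·t ≡ 16 (mod 17).
    The inverse of 9 mod 17 is 2 (since 9·2 = 18 = 1·17 + 1), so t ≡ 2·16 = 32 ≡ 15 (mod 17).
    Then x = 5 + 9·15 = 140, valid modulo lcm(9, 17) = 153: x ≡ 140 (mod 153).
  Combine with x ≡ 8 (mod 13); new modulus lcm = 1989.
    Write x = 140 + 153·t and substitute into x ≡ 8 (mod 13): 153·t ≡ 8 − 140 = -132 (mod 13).
    Reduce coefficients mod 13: 10·t ≡ 11 (mod 13).
    The inverse of 10 mod 13 is 4 (since 10·4 = 40 = 3·13 + 1), so t ≡ 4·11 = 44 ≡ 5 (mod 13).
    Then x = 140 + 153·5 = 905, valid modulo lcm(153, 13) = 1989: x ≡ 905 (mod 1989).
  Combine with x ≡ 4 (mod 5); new modulus lcm = 9945.
    Write x = 905 + 1989·t and substitute into x ≡ 4 (mod 5): 1989·t ≡ 4 − 905 = -901 (mod 5).
    Reduce coefficients mod 5: 4·t ≡ 4 (mod 5).
    The inverse of 4 mod 5 is 4 (since 4·4 = 16 = 3·5 + 1), so t ≡ 4·4 = 16 ≡ 1 (mod 5).
    Then x = 905 + 1989·1 = 2894, valid modulo lcm(1989, 5) = 9945: x ≡ 2894 (mod 9945).
Verify against each original: 2894 mod 9 = 5, 2894 mod 17 = 4, 2894 mod 13 = 8, 2894 mod 5 = 4.

x ≡ 2894 (mod 9945).


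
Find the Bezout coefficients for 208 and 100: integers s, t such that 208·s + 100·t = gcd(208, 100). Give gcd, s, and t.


Euclidean algorithm on (208, 100) — divide until remainder is 0:
  208 = 2 · 100 + 8
  100 = 12 · 8 + 4
  8 = 2 · 4 + 0
gcd(208, 100) = 4.
Track Bezout coefficients alongside the remainders: start with r₀ = 208 = a·1 + b·0 (s = 1, t = 0) and r₁ = 100 = a·0 + b·1 (s = 0, t = 1); each new remainder r_{k+1} = r_{k-1} − q_k·r_k inherits s_{k+1} = s_{k-1} − q_k·s_k, t_{k+1} = t_{k-1} − q_k·t_k, so r_k = a·s_k + b·t_k at every step:
  q = 2: r = 8, s = 1 − 2·0 = 1, t = 0 − 2·1 = -2  (check: 208·1 + 100·(-2) = 8)
  q = 12: r = 4, s = 0 − 12·1 = -12, t = 1 − 12·(-2) = 25  (check: 208·(-12) + 100·25 = 4)
The row with r = 4 (the gcd) gives the Bezout coefficients s = -12, t = 25.
Result: 208 · (-12) + 100 · (25) = 4.

gcd(208, 100) = 4; s = -12, t = 25 (check: 208·(-12) + 100·25 = 4).


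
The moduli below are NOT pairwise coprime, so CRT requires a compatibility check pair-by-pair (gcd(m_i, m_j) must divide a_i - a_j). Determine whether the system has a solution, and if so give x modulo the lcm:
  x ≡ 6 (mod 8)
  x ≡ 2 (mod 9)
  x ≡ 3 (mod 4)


Moduli 8, 9, 4 are not pairwise coprime, so CRT works modulo lcm(m_i) when all pairwise compatibility conditions hold.
Pairwise compatibility: gcd(m_i, m_j) must divide a_i - a_j for every pair.
Merge one congruence at a time:
  Start: x ≡ 6 (mod 8).
  Combine with x ≡ 2 (mod 9): gcd(8, 9) = 1; 2 - 6 = -4, which IS divisible by 1, so compatible.
    Write x = 6 + 8·t and substitute into x ≡ 2 (mod 9): 8·t ≡ 2 − 6 = -4 (mod 9).
    Reduce coefficients mod 9: 8·t ≡ 5 (mod 9).
    The inverse of 8 mod 9 is 8 (since 8·8 = 64 = 7·9 + 1), so t ≡ 8·5 = 40 ≡ 4 (mod 9).
    Then x = 6 + 8·4 = 38, valid modulo lcm(8, 9) = 72: x ≡ 38 (mod 72).
  Combine with x ≡ 3 (mod 4): gcd(72, 4) = 4, and 3 - 38 = -35 is NOT divisible by 4.
    ⇒ system is inconsistent (no integer solution).

No solution (the system is inconsistent).


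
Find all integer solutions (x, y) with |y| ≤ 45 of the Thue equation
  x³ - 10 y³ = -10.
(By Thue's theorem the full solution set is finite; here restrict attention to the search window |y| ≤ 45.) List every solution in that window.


The equation is x³ - 10y³ = -10. For fixed y, x³ = 10·y³ − 10, so a solution requires the RHS to be a perfect cube.
Strategy: iterate y from -45 to 45, compute RHS = 10·y³ − 10, and check whether it is a (positive or negative) perfect cube.
Check small values of y:
  y = 0: RHS = -10 is not a perfect cube.
  y = 1: RHS = 0 = (0)³ ⇒ x = 0 works.
  y = -1: RHS = -20 is not a perfect cube.
  y = 2: RHS = 70 is not a perfect cube.
  y = -2: RHS = -90 is not a perfect cube.
  y = 3: RHS = 260 is not a perfect cube.
  y = -3: RHS = -280 is not a perfect cube.
Continuing the search up to |y| = 45 finds no further solutions beyond those listed.
Collected solutions: (0, 1).

Solutions (with |y| ≤ 45): (0, 1).


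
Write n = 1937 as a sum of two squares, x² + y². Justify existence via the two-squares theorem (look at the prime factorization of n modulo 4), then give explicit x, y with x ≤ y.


Step 1: Factor n = 1937 = 13 · 149.
Step 2: Check the mod-4 condition on each prime factor: 13 ≡ 1 (mod 4), exponent 1; 149 ≡ 1 (mod 4), exponent 1.
All primes ≡ 3 (mod 4) appear to even exponent (or don't appear), so by the two-squares theorem n IS expressible as a sum of two squares.
Step 3: Build a representation. Here n = 13 · 149 is a product of primes ≡ 1 (mod 4). Each prime p ≡ 1 (mod 4) is itself a sum of two squares; find a² by testing p − a² for a perfect square:
  13: 13 − 1² = 12, 13 − 2² = 9 = 3² ⇒ 13 = 2² + 3².
  149: 149 − 1² = 148, 149 − 2² = 145, 149 − 3² = 140, 149 − 4² = 133, 149 − 5² = 124, 149 − 6² = 113, 149 − 7² = 100 = 10² ⇒ 149 = 7² + 10².
  Combine using the Brahmagupta–Fibonacci identity (a² + b²)(c² + d²) = (ac − bd)² + (ad + bc)² = (ac + bd)² + (ad − bc)²:
  13 · 149 = 1937: from (2² + 3²)(7² + 10²), take (2·7 − 3·10, 2·10 + 3·7) = (14 − 30, 20 + 21) = (-16, 41); dropping signs (only squares matter) gives (16, 41); check 16² + 41² = 256 + 1681 = 1937 ✓.
Step 4: Order so x ≤ y and verify: 16² + 41² = 256 + 1681 = 1937 = n. ✓

n = 1937 = 16² + 41² (one valid representation with x ≤ y).


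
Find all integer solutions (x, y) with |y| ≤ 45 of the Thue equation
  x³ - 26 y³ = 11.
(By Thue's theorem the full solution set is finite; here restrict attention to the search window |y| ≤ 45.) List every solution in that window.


The equation is x³ - 26y³ = 11. For fixed y, x³ = 26·y³ + 11, so a solution requires the RHS to be a perfect cube.
Strategy: iterate y from -45 to 45, compute RHS = 26·y³ + 11, and check whether it is a (positive or negative) perfect cube.
Check small values of y:
  y = 0: RHS = 11 is not a perfect cube.
  y = 1: RHS = 37 is not a perfect cube.
  y = -1: RHS = -15 is not a perfect cube.
  y = 2: RHS = 219 is not a perfect cube.
  y = -2: RHS = -197 is not a perfect cube.
  y = 3: RHS = 713 is not a perfect cube.
  y = -3: RHS = -691 is not a perfect cube.
Continuing the search up to |y| = 45 finds no solutions either.
No (x, y) in the scanned range satisfies the equation.

No integer solutions with |y| ≤ 45.


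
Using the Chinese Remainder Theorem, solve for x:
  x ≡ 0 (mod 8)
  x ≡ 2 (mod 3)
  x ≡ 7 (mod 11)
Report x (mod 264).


Moduli 8, 3, 11 are pairwise coprime; by CRT there is a unique solution modulo M = 8 · 3 · 11 = 264.
Solve pairwise, accumulating the modulus:
  Start with x ≡ 0 (mod 8).
  Combine with x ≡ 2 (mod 3): since gcd(8, 3) = 1, we get a unique residue mod 24.
    Write x = 0 + 8·t and substitute into x ≡ 2 (mod 3): 8·t ≡ 2 − 0 = 2 (mod 3).
    Reduce coefficients mod 3: 2·t ≡ 2 (mod 3).
    The inverse of 2 mod 3 is 2 (since 2·2 = 4 = 1·3 + 1), so t ≡ 2·2 = 4 ≡ 1 (mod 3).
    Then x = 0 + 8·1 = 8, valid modulo lcm(8, 3) = 24: x ≡ 8 (mod 24).
  Combine with x ≡ 7 (mod 11): since gcd(24, 11) = 1, we get a unique residue mod 264.
    Write x = 8 + 24·t and substitute into x ≡ 7 (mod 11): 24·t ≡ 7 − 8 = -1 (mod 11).
    Reduce coefficients mod 11: 2·t ≡ 10 (mod 11).
    The inverse of 2 mod 11 is 6 (since 2·6 = 12 = 1·11 + 1), so t ≡ 6·10 = 60 ≡ 5 (mod 11).
    Then x = 8 + 24·5 = 128, valid modulo lcm(24, 11) = 264: x ≡ 128 (mod 264).
Verify: 128 mod 8 = 0 ✓, 128 mod 3 = 2 ✓, 128 mod 11 = 7 ✓.

x ≡ 128 (mod 264).


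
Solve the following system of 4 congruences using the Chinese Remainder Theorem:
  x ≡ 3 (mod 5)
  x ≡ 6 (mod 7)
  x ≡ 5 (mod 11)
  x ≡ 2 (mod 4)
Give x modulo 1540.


Product of moduli M = 5 · 7 · 11 · 4 = 1540.
Merge one congruence at a time:
  Start: x ≡ 3 (mod 5).
  Combine with x ≡ 6 (mod 7); new modulus lcm = 35.
    Write x = 3 + 5·t and substitute into x ≡ 6 (mod 7): 5·t ≡ 6 − 3 = 3 (mod 7).
    The inverse of 5 mod 7 is 3 (since 5·3 = 15 = 2·7 + 1), so t ≡ 3·3 = 9 ≡ 2 (mod 7).
    Then x = 3 + 5·2 = 13, valid modulo lcm(5, 7) = 35: x ≡ 13 (mod 35).
  Combine with x ≡ 5 (mod 11); new modulus lcm = 385.
    Write x = 13 + 35·t and substitute into x ≡ 5 (mod 11): 35·t ≡ 5 − 13 = -8 (mod 11).
    Reduce coefficients mod 11: 2·t ≡ 3 (mod 11).
    The inverse of 2 mod 11 is 6 (since 2·6 = 12 = 1·11 + 1), so t ≡ 6·3 = 18 ≡ 7 (mod 11).
    Then x = 13 + 35·7 = 258, valid modulo lcm(35, 11) = 385: x ≡ 258 (mod 385).
  Combine with x ≡ 2 (mod 4); new modulus lcm = 1540.
    Write x = 258 + 385·t and substitute into x ≡ 2 (mod 4): 385·t ≡ 2 − 258 = -256 (mod 4).
    Reduce coefficients mod 4: 1·t ≡ 0 (mod 4).
    So t ≡ 0 (mod 4).
    Then x = 258 + 385·0 = 258, valid modulo lcm(385, 4) = 1540: x ≡ 258 (mod 1540).
Verify against each original: 258 mod 5 = 3, 258 mod 7 = 6, 258 mod 11 = 5, 258 mod 4 = 2.

x ≡ 258 (mod 1540).


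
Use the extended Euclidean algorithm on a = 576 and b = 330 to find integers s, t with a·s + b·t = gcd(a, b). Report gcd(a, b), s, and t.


Euclidean algorithm on (576, 330) — divide until remainder is 0:
  576 = 1 · 330 + 246
  330 = 1 · 246 + 84
  246 = 2 · 84 + 78
  84 = 1 · 78 + 6
  78 = 13 · 6 + 0
gcd(576, 330) = 6.
Track Bezout coefficients alongside the remainders: start with r₀ = 576 = a·1 + b·0 (s = 1, t = 0) and r₁ = 330 = a·0 + b·1 (s = 0, t = 1); each new remainder r_{k+1} = r_{k-1} − q_k·r_k inherits s_{k+1} = s_{k-1} − q_k·s_k, t_{k+1} = t_{k-1} − q_k·t_k, so r_k = a·s_k + b·t_k at every step:
  q = 1: r = 246, s = 1 − 1·0 = 1, t = 0 − 1·1 = -1  (check: 576·1 + 330·(-1) = 246)
  q = 1: r = 84, s = 0 − 1·1 = -1, t = 1 − 1·(-1) = 2  (check: 576·(-1) + 330·2 = 84)
  q = 2: r = 78, s = 1 − 2·(-1) = 3, t = -1 − 2·2 = -5  (check: 576·3 + 330·(-5) = 78)
  q = 1: r = 6, s = -1 − 1·3 = -4, t = 2 − 1·(-5) = 7  (check: 576·(-4) + 330·7 = 6)
The row with r = 6 (the gcd) gives the Bezout coefficients s = -4, t = 7.
Result: 576 · (-4) + 330 · (7) = 6.

gcd(576, 330) = 6; s = -4, t = 7 (check: 576·(-4) + 330·7 = 6).


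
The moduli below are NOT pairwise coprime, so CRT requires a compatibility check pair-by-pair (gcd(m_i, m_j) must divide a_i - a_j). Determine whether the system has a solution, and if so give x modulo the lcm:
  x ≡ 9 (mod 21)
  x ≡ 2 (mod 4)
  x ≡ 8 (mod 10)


Moduli 21, 4, 10 are not pairwise coprime, so CRT works modulo lcm(m_i) when all pairwise compatibility conditions hold.
Pairwise compatibility: gcd(m_i, m_j) must divide a_i - a_j for every pair.
Merge one congruence at a time:
  Start: x ≡ 9 (mod 21).
  Combine with x ≡ 2 (mod 4): gcd(21, 4) = 1; 2 - 9 = -7, which IS divisible by 1, so compatible.
    Write x = 9 + 21·t and substitute into x ≡ 2 (mod 4): 21·t ≡ 2 − 9 = -7 (mod 4).
    Reduce coefficients mod 4: 1·t ≡ 1 (mod 4).
    So t ≡ 1 (mod 4).
    Then x = 9 + 21·1 = 30, valid modulo lcm(21, 4) = 84: x ≡ 30 (mod 84).
  Combine with x ≡ 8 (mod 10): gcd(84, 10) = 2; 8 - 30 = -22, which IS divisible by 2, so compatible.
    Write x = 30 + 84·t and substitute into x ≡ 8 (mod 10): 84·t ≡ 8 − 30 = -22 (mod 10).
    Divide the congruence (and modulus) by g = 2: 42·t ≡ -11 (mod 5).
    Reduce coefficients mod 5: 2·t ≡ 4 (mod 5).
    The inverse of 2 mod 5 is 3 (since 2·3 = 6 = 1·5 + 1), so t ≡ 3·4 = 12 ≡ 2 (mod 5).
    Then x = 30 + 84·2 = 198, valid modulo lcm(84, 10) = 420: x ≡ 198 (mod 420).
Verify: 198 mod 21 = 9, 198 mod 4 = 2, 198 mod 10 = 8.

x ≡ 198 (mod 420).


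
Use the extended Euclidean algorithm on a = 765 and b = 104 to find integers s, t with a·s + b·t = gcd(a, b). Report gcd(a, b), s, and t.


Euclidean algorithm on (765, 104) — divide until remainder is 0:
  765 = 7 · 104 + 37
  104 = 2 · 37 + 30
  37 = 1 · 30 + 7
  30 = 4 · 7 + 2
  7 = 3 · 2 + 1
  2 = 2 · 1 + 0
gcd(765, 104) = 1.
Track Bezout coefficients alongside the remainders: start with r₀ = 765 = a·1 + b·0 (s = 1, t = 0) and r₁ = 104 = a·0 + b·1 (s = 0, t = 1); each new remainder r_{k+1} = r_{k-1} − q_k·r_k inherits s_{k+1} = s_{k-1} − q_k·s_k, t_{k+1} = t_{k-1} − q_k·t_k, so r_k = a·s_k + b·t_k at every step:
  q = 7: r = 37, s = 1 − 7·0 = 1, t = 0 − 7·1 = -7  (check: 765·1 + 104·(-7) = 37)
  q = 2: r = 30, s = 0 − 2·1 = -2, t = 1 − 2·(-7) = 15  (check: 765·(-2) + 104·15 = 30)
  q = 1: r = 7, s = 1 − 1·(-2) = 3, t = -7 − 1·15 = -22  (check: 765·3 + 104·(-22) = 7)
  q = 4: r = 2, s = -2 − 4·3 = -14, t = 15 − 4·(-22) = 103  (check: 765·(-14) + 104·103 = 2)
  q = 3: r = 1, s = 3 − 3·(-14) = 45, t = -22 − 3·103 = -331  (check: 765·45 + 104·(-331) = 1)
The row with r = 1 (the gcd) gives the Bezout coefficients s = 45, t = -331.
Result: 765 · (45) + 104 · (-331) = 1.

gcd(765, 104) = 1; s = 45, t = -331 (check: 765·45 + 104·(-331) = 1).


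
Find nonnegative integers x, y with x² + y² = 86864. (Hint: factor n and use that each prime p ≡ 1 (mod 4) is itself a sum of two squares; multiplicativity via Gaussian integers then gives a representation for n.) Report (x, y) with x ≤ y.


Step 1: Factor n = 86864 = 2^4 · 61 · 89.
Step 2: Check the mod-4 condition on each prime factor: 2 = 2 (special); 61 ≡ 1 (mod 4), exponent 1; 89 ≡ 1 (mod 4), exponent 1.
All primes ≡ 3 (mod 4) appear to even exponent (or don't appear), so by the two-squares theorem n IS expressible as a sum of two squares.
Step 3: Build a representation. Group n = k² · m with k = 4 and m = 61 · 89 = 5429 (a product of primes ≡ 1 (mod 4)); a representation of m scales to one of n via (k·x)² + (k·y)² = k²(x² + y²). Each prime p ≡ 1 (mod 4) is itself a sum of two squares; find a² by testing p − a² for a perfect square:
  61: 61 − 1² = 60, 61 − 2² = 57, 61 − 3² = 52, 61 − 4² = 45, 61 − 5² = 36 = 6² ⇒ 61 = 5² + 6².
  89: 89 − 1² = 88, 89 − 2² = 85, 89 − 3² = 80, 89 − 4² = 73, 89 − 5² = 64 = 8² ⇒ 89 = 5² + 8².
  Combine using the Brahmagupta–Fibonacci identity (a² + b²)(c² + d²) = (ac − bd)² + (ad + bc)² = (ac + bd)² + (ad − bc)²:
  61 · 89 = 5429: from (5² + 6²)(5² + 8²), take (5·5 − 6·8, 5·8 + 6·5) = (25 − 48, 40 + 30) = (-23, 70); dropping signs (only squares matter) gives (23, 70); check 23² + 70² = 529 + 4900 = 5429 ✓.
  Scale by k = 4: (4·23, 4·70) = (92, 280).
Step 4: Order so x ≤ y and verify: 92² + 280² = 8464 + 78400 = 86864 = n. ✓

n = 86864 = 92² + 280² (one valid representation with x ≤ y).


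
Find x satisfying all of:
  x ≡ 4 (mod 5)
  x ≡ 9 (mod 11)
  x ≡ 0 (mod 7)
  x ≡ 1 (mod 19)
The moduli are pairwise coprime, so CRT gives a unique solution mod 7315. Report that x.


Product of moduli M = 5 · 11 · 7 · 19 = 7315.
Merge one congruence at a time:
  Start: x ≡ 4 (mod 5).
  Combine with x ≡ 9 (mod 11); new modulus lcm = 55.
    Write x = 4 + 5·t and substitute into x ≡ 9 (mod 11): 5·t ≡ 9 − 4 = 5 (mod 11).
    The inverse of 5 mod 11 is 9 (since 5·9 = 45 = 4·11 + 1), so t ≡ 9·5 = 45 ≡ 1 (mod 11).
    Then x = 4 + 5·1 = 9, valid modulo lcm(5, 11) = 55: x ≡ 9 (mod 55).
  Combine with x ≡ 0 (mod 7); new modulus lcm = 385.
    Write x = 9 + 55·t and substitute into x ≡ 0 (mod 7): 55·t ≡ 0 − 9 = -9 (mod 7).
    Reduce coefficients mod 7: 6·t ≡ 5 (mod 7).
    The inverse of 6 mod 7 is 6 (since 6·6 = 36 = 5·7 + 1), so t ≡ 6·5 = 30 ≡ 2 (mod 7).
    Then x = 9 + 55·2 = 119, valid modulo lcm(55, 7) = 385: x ≡ 119 (mod 385).
  Combine with x ≡ 1 (mod 19); new modulus lcm = 7315.
    Write x = 119 + 385·t and substitute into x ≡ 1 (mod 19): 385·t ≡ 1 − 119 = -118 (mod 19).
    Reduce coefficients mod 19: 5·t ≡ 15 (mod 19).
    The inverse of 5 mod 19 is 4 (since 5·4 = 20 = 1·19 + 1), so t ≡ 4·15 = 60 ≡ 3 (mod 19).
    Then x = 119 + 385·3 = 1274, valid modulo lcm(385, 19) = 7315: x ≡ 1274 (mod 7315).
Verify against each original: 1274 mod 5 = 4, 1274 mod 11 = 9, 1274 mod 7 = 0, 1274 mod 19 = 1.

x ≡ 1274 (mod 7315).


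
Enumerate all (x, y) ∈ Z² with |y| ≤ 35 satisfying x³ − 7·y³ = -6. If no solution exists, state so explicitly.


The equation is x³ - 7y³ = -6. For fixed y, x³ = 7·y³ − 6, so a solution requires the RHS to be a perfect cube.
Strategy: iterate y from -35 to 35, compute RHS = 7·y³ − 6, and check whether it is a (positive or negative) perfect cube.
Check small values of y:
  y = 0: RHS = -6 is not a perfect cube.
  y = 1: RHS = 1 = (1)³ ⇒ x = 1 works.
  y = -1: RHS = -13 is not a perfect cube.
  y = 2: RHS = 50 is not a perfect cube.
  y = -2: RHS = -62 is not a perfect cube.
  y = 3: RHS = 183 is not a perfect cube.
  y = -3: RHS = -195 is not a perfect cube.
Continuing the search up to |y| = 35 finds no further solutions beyond those listed.
Collected solutions: (1, 1).

Solutions (with |y| ≤ 35): (1, 1).


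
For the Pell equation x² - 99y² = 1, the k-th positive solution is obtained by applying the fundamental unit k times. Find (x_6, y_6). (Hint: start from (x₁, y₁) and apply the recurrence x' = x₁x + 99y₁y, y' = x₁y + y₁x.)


Step 1: Find the fundamental solution (x₁, y₁) of x² - 99y² = 1.
  Expand √99 as a continued fraction. a₀ = ⌊√99⌋ = 9; iterate m_{k+1} = d_k·a_k − m_k, d_{k+1} = (99 − m_{k+1}²)/d_k, a_{k+1} = ⌊(a₀ + m_{k+1})/d_{k+1}⌋ (starting m₀ = 0, d₀ = 1), with convergents p_k = a_k·p_{k-1} + p_{k-2}, q_k = a_k·q_{k-1} + q_{k-2} (p₋₁ = 1, q₋₁ = 0):
  k = 0: a₀ = 9; p₀/q₀ = 9/1; p₀² − 99·q₀² = 81 − 99 = -18.
  k = 1: m = 9, d = 18, a = ⌊(9 + 9)/18⌋ = 1; p/q = (1·9 + 1)/(1·1 + 0) = 10/1; p² − 99·q² = 100 − 99 = 1.
  The first convergent with p² − 99·q² = 1 gives the fundamental solution (x₁, y₁) = (10, 1).
Step 2: Apply the recurrence (x_{n+1}, y_{n+1}) = (x₁x_n + 99y₁y_n, x₁y_n + y₁x_n) repeatedly.
  From (x_1, y_1) = (10, 1): x_2 = 10·10 + 99·1·1 = 199; y_2 = 10·1 + 1·10 = 20.
  From (x_2, y_2) = (199, 20): x_3 = 10·199 + 99·1·20 = 3970; y_3 = 10·20 + 1·199 = 399.
  From (x_3, y_3) = (3970, 399): x_4 = 10·3970 + 99·1·399 = 79201; y_4 = 10·399 + 1·3970 = 7960.
  From (x_4, y_4) = (79201, 7960): x_5 = 10·79201 + 99·1·7960 = 1580050; y_5 = 10·7960 + 1·79201 = 158801.
  From (x_5, y_5) = (1580050, 158801): x_6 = 10·1580050 + 99·1·158801 = 31521799; y_6 = 10·158801 + 1·1580050 = 3168060.
Step 3: Verify x_6² - 99·y_6² = 993623812196401 - 993623812196400 = 1 (should be 1). ✓

(x_1, y_1) = (10, 1); (x_6, y_6) = (31521799, 3168060).


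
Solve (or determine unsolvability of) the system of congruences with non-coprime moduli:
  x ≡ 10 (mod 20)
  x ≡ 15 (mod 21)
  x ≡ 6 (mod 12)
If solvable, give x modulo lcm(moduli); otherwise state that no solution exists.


Moduli 20, 21, 12 are not pairwise coprime, so CRT works modulo lcm(m_i) when all pairwise compatibility conditions hold.
Pairwise compatibility: gcd(m_i, m_j) must divide a_i - a_j for every pair.
Merge one congruence at a time:
  Start: x ≡ 10 (mod 20).
  Combine with x ≡ 15 (mod 21): gcd(20, 21) = 1; 15 - 10 = 5, which IS divisible by 1, so compatible.
    Write x = 10 + 20·t and substitute into x ≡ 15 (mod 21): 20·t ≡ 15 − 10 = 5 (mod 21).
    The inverse of 20 mod 21 is 20 (since 20·20 = 400 = 19·21 + 1), so t ≡ 20·5 = 100 ≡ 16 (mod 21).
    Then x = 10 + 20·16 = 330, valid modulo lcm(20, 21) = 420: x ≡ 330 (mod 420).
  Combine with x ≡ 6 (mod 12): gcd(420, 12) = 12; 6 - 330 = -324, which IS divisible by 12, so compatible.
    Write x = 330 + 420·t and substitute into x ≡ 6 (mod 12): 420·t ≡ 6 − 330 = -324 (mod 12).
    Divide the congruence (and modulus) by g = 12: 35·t ≡ -27 (mod 1).
    Modulo 1 every t works; take t = 0.
    Then x = 330 + 420·0 = 330, valid modulo lcm(420, 12) = 420: x ≡ 330 (mod 420).
Verify: 330 mod 20 = 10, 330 mod 21 = 15, 330 mod 12 = 6.

x ≡ 330 (mod 420).


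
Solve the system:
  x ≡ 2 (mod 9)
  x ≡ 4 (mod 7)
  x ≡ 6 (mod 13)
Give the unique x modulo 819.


Moduli 9, 7, 13 are pairwise coprime; by CRT there is a unique solution modulo M = 9 · 7 · 13 = 819.
Solve pairwise, accumulating the modulus:
  Start with x ≡ 2 (mod 9).
  Combine with x ≡ 4 (mod 7): since gcd(9, 7) = 1, we get a unique residue mod 63.
    Write x = 2 + 9·t and substitute into x ≡ 4 (mod 7): 9·t ≡ 4 − 2 = 2 (mod 7).
    Reduce coefficients mod 7: 2·t ≡ 2 (mod 7).
    The inverse of 2 mod 7 is 4 (since 2·4 = 8 = 1·7 + 1), so t ≡ 4·2 = 8 ≡ 1 (mod 7).
    Then x = 2 + 9·1 = 11, valid modulo lcm(9, 7) = 63: x ≡ 11 (mod 63).
  Combine with x ≡ 6 (mod 13): since gcd(63, 13) = 1, we get a unique residue mod 819.
    Write x = 11 + 63·t and substitute into x ≡ 6 (mod 13): 63·t ≡ 6 − 11 = -5 (mod 13).
    Reduce coefficients mod 13: 11·t ≡ 8 (mod 13).
    The inverse of 11 mod 13 is 6 (since 11·6 = 66 = 5·13 + 1), so t ≡ 6·8 = 48 ≡ 9 (mod 13).
    Then x = 11 + 63·9 = 578, valid modulo lcm(63, 13) = 819: x ≡ 578 (mod 819).
Verify: 578 mod 9 = 2 ✓, 578 mod 7 = 4 ✓, 578 mod 13 = 6 ✓.

x ≡ 578 (mod 819).


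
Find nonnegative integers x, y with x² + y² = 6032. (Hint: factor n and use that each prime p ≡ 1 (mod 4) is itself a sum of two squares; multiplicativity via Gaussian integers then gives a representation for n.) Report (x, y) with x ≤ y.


Step 1: Factor n = 6032 = 2^4 · 13 · 29.
Step 2: Check the mod-4 condition on each prime factor: 2 = 2 (special); 13 ≡ 1 (mod 4), exponent 1; 29 ≡ 1 (mod 4), exponent 1.
All primes ≡ 3 (mod 4) appear to even exponent (or don't appear), so by the two-squares theorem n IS expressible as a sum of two squares.
Step 3: Build a representation. Group n = k² · m with k = 4 and m = 13 · 29 = 377 (a product of primes ≡ 1 (mod 4)); a representation of m scales to one of n via (k·x)² + (k·y)² = k²(x² + y²). Each prime p ≡ 1 (mod 4) is itself a sum of two squares; find a² by testing p − a² for a perfect square:
  13: 13 − 1² = 12, 13 − 2² = 9 = 3² ⇒ 13 = 2² + 3².
  29: 29 − 1² = 28, 29 − 2² = 25 = 5² ⇒ 29 = 2² + 5².
  Combine using the Brahmagupta–Fibonacci identity (a² + b²)(c² + d²) = (ac − bd)² + (ad + bc)² = (ac + bd)² + (ad − bc)²:
  13 · 29 = 377: from (2² + 3²)(2² + 5²), take (2·2 − 3·5, 2·5 + 3·2) = (4 − 15, 10 + 6) = (-11, 16); dropping signs (only squares matter) gives (11, 16); check 11² + 16² = 121 + 256 = 377 ✓.
  Scale by k = 4: (4·11, 4·16) = (44, 64).
Step 4: Order so x ≤ y and verify: 44² + 64² = 1936 + 4096 = 6032 = n. ✓

n = 6032 = 44² + 64² (one valid representation with x ≤ y).


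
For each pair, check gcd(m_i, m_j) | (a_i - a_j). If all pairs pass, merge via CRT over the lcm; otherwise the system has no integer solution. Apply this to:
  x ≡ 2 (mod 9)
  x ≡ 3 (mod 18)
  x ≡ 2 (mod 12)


Moduli 9, 18, 12 are not pairwise coprime, so CRT works modulo lcm(m_i) when all pairwise compatibility conditions hold.
Pairwise compatibility: gcd(m_i, m_j) must divide a_i - a_j for every pair.
Merge one congruence at a time:
  Start: x ≡ 2 (mod 9).
  Combine with x ≡ 3 (mod 18): gcd(9, 18) = 9, and 3 - 2 = 1 is NOT divisible by 9.
    ⇒ system is inconsistent (no integer solution).

No solution (the system is inconsistent).


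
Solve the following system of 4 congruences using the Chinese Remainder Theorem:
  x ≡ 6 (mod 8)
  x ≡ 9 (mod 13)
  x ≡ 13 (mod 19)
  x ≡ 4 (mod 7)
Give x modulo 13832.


Product of moduli M = 8 · 13 · 19 · 7 = 13832.
Merge one congruence at a time:
  Start: x ≡ 6 (mod 8).
  Combine with x ≡ 9 (mod 13); new modulus lcm = 104.
    Write x = 6 + 8·t and substitute into x ≡ 9 (mod 13): 8·t ≡ 9 − 6 = 3 (mod 13).
    The inverse of 8 mod 13 is 5 (since 8·5 = 40 = 3·13 + 1), so t ≡ 5·3 = 15 ≡ 2 (mod 13).
    Then x = 6 + 8·2 = 22, valid modulo lcm(8, 13) = 104: x ≡ 22 (mod 104).
  Combine with x ≡ 13 (mod 19); new modulus lcm = 1976.
    Write x = 22 + 104·t and substitute into x ≡ 13 (mod 19): 104·t ≡ 13 − 22 = -9 (mod 19).
    Reduce coefficients mod 19: 9·t ≡ 10 (mod 19).
    The inverse of 9 mod 19 is 17 (since 9·17 = 153 = 8·19 + 1), so t ≡ 17·10 = 170 ≡ 18 (mod 19).
    Then x = 22 + 104·18 = 1894, valid modulo lcm(104, 19) = 1976: x ≡ 1894 (mod 1976).
  Combine with x ≡ 4 (mod 7); new modulus lcm = 13832.
    Write x = 1894 + 1976·t and substitute into x ≡ 4 (mod 7): 1976·t ≡ 4 − 1894 = -1890 (mod 7).
    Reduce coefficients mod 7: 2·t ≡ 0 (mod 7).
    The inverse of 2 mod 7 is 4 (since 2·4 = 8 = 1·7 + 1), so t ≡ 4·0 = 0 ≡ 0 (mod 7).
    Then x = 1894 + 1976·0 = 1894, valid modulo lcm(1976, 7) = 13832: x ≡ 1894 (mod 13832).
Verify against each original: 1894 mod 8 = 6, 1894 mod 13 = 9, 1894 mod 19 = 13, 1894 mod 7 = 4.

x ≡ 1894 (mod 13832).


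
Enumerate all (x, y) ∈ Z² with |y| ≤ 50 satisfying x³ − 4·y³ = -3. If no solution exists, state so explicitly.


The equation is x³ - 4y³ = -3. For fixed y, x³ = 4·y³ − 3, so a solution requires the RHS to be a perfect cube.
Strategy: iterate y from -50 to 50, compute RHS = 4·y³ − 3, and check whether it is a (positive or negative) perfect cube.
Check small values of y:
  y = 0: RHS = -3 is not a perfect cube.
  y = 1: RHS = 1 = (1)³ ⇒ x = 1 works.
  y = -1: RHS = -7 is not a perfect cube.
  y = 2: RHS = 29 is not a perfect cube.
  y = -2: RHS = -35 is not a perfect cube.
  y = 3: RHS = 105 is not a perfect cube.
  y = -3: RHS = -111 is not a perfect cube.
Continuing the search up to |y| = 50 finds no further solutions beyond those listed.
Collected solutions: (1, 1).

Solutions (with |y| ≤ 50): (1, 1).


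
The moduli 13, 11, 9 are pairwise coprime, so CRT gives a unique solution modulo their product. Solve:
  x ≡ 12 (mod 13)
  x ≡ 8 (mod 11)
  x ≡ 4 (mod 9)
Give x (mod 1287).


Moduli 13, 11, 9 are pairwise coprime; by CRT there is a unique solution modulo M = 13 · 11 · 9 = 1287.
Solve pairwise, accumulating the modulus:
  Start with x ≡ 12 (mod 13).
  Combine with x ≡ 8 (mod 11): since gcd(13, 11) = 1, we get a unique residue mod 143.
    Write x = 12 + 13·t and substitute into x ≡ 8 (mod 11): 13·t ≡ 8 − 12 = -4 (mod 11).
    Reduce coefficients mod 11: 2·t ≡ 7 (mod 11).
    The inverse of 2 mod 11 is 6 (since 2·6 = 12 = 1·11 + 1), so t ≡ 6·7 = 42 ≡ 9 (mod 11).
    Then x = 12 + 13·9 = 129, valid modulo lcm(13, 11) = 143: x ≡ 129 (mod 143).
  Combine with x ≡ 4 (mod 9): since gcd(143, 9) = 1, we get a unique residue mod 1287.
    Write x = 129 + 143·t and substitute into x ≡ 4 (mod 9): 143·t ≡ 4 − 129 = -125 (mod 9).
    Reduce coefficients mod 9: 8·t ≡ 1 (mod 9).
    The inverse of 8 mod 9 is 8 (since 8·8 = 64 = 7·9 + 1), so t ≡ 8·1 = 8 ≡ 8 (mod 9).
    Then x = 129 + 143·8 = 1273, valid modulo lcm(143, 9) = 1287: x ≡ 1273 (mod 1287).
Verify: 1273 mod 13 = 12 ✓, 1273 mod 11 = 8 ✓, 1273 mod 9 = 4 ✓.

x ≡ 1273 (mod 1287).


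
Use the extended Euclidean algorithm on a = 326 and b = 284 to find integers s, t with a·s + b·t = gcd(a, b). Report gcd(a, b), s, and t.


Euclidean algorithm on (326, 284) — divide until remainder is 0:
  326 = 1 · 284 + 42
  284 = 6 · 42 + 32
  42 = 1 · 32 + 10
  32 = 3 · 10 + 2
  10 = 5 · 2 + 0
gcd(326, 284) = 2.
Track Bezout coefficients alongside the remainders: start with r₀ = 326 = a·1 + b·0 (s = 1, t = 0) and r₁ = 284 = a·0 + b·1 (s = 0, t = 1); each new remainder r_{k+1} = r_{k-1} − q_k·r_k inherits s_{k+1} = s_{k-1} − q_k·s_k, t_{k+1} = t_{k-1} − q_k·t_k, so r_k = a·s_k + b·t_k at every step:
  q = 1: r = 42, s = 1 − 1·0 = 1, t = 0 − 1·1 = -1  (check: 326·1 + 284·(-1) = 42)
  q = 6: r = 32, s = 0 − 6·1 = -6, t = 1 − 6·(-1) = 7  (check: 326·(-6) + 284·7 = 32)
  q = 1: r = 10, s = 1 − 1·(-6) = 7, t = -1 − 1·7 = -8  (check: 326·7 + 284·(-8) = 10)
  q = 3: r = 2, s = -6 − 3·7 = -27, t = 7 − 3·(-8) = 31  (check: 326·(-27) + 284·31 = 2)
The row with r = 2 (the gcd) gives the Bezout coefficients s = -27, t = 31.
Result: 326 · (-27) + 284 · (31) = 2.

gcd(326, 284) = 2; s = -27, t = 31 (check: 326·(-27) + 284·31 = 2).


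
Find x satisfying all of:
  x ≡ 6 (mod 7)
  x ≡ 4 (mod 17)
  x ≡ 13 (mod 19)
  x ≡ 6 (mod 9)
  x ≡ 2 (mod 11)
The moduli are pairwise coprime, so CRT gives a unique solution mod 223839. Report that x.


Product of moduli M = 7 · 17 · 19 · 9 · 11 = 223839.
Merge one congruence at a time:
  Start: x ≡ 6 (mod 7).
  Combine with x ≡ 4 (mod 17); new modulus lcm = 119.
    Write x = 6 + 7·t and substitute into x ≡ 4 (mod 17): 7·t ≡ 4 − 6 = -2 (mod 17).
    Reduce coefficients mod 17: 7·t ≡ 15 (mod 17).
    The inverse of 7 mod 17 is 5 (since 7·5 = 35 = 2·17 + 1), so t ≡ 5·15 = 75 ≡ 7 (mod 17).
    Then x = 6 + 7·7 = 55, valid modulo lcm(7, 17) = 119: x ≡ 55 (mod 119).
  Combine with x ≡ 13 (mod 19); new modulus lcm = 2261.
    Write x = 55 + 119·t and substitute into x ≡ 13 (mod 19): 119·t ≡ 13 − 55 = -42 (mod 19).
    Reduce coefficients mod 19: 5·t ≡ 15 (mod 19).
    The inverse of 5 mod 19 is 4 (since 5·4 = 20 = 1·19 + 1), so t ≡ 4·15 = 60 ≡ 3 (mod 19).
    Then x = 55 + 119·3 = 412, valid modulo lcm(119, 19) = 2261: x ≡ 412 (mod 2261).
  Combine with x ≡ 6 (mod 9); new modulus lcm = 20349.
    Write x = 412 + 2261·t and substitute into x ≡ 6 (mod 9): 2261·t ≡ 6 − 412 = -406 (mod 9).
    Reduce coefficients mod 9: 2·t ≡ 8 (mod 9).
    The inverse of 2 mod 9 is 5 (since 2·5 = 10 = 1·9 + 1), so t ≡ 5·8 = 40 ≡ 4 (mod 9).
    Then x = 412 + 2261·4 = 9456, valid modulo lcm(2261, 9) = 20349: x ≡ 9456 (mod 20349).
  Combine with x ≡ 2 (mod 11); new modulus lcm = 223839.
    Write x = 9456 + 20349·t and substitute into x ≡ 2 (mod 11): 20349·t ≡ 2 − 9456 = -9454 (mod 11).
    Reduce coefficients mod 11: 10·t ≡ 6 (mod 11).
    The inverse of 10 mod 11 is 10 (since 10·10 = 100 = 9·11 + 1), so t ≡ 10·6 = 60 ≡ 5 (mod 11).
    Then x = 9456 + 20349·5 = 111201, valid modulo lcm(20349, 11) = 223839: x ≡ 111201 (mod 223839).
Verify against each original: 111201 mod 7 = 6, 111201 mod 17 = 4, 111201 mod 19 = 13, 111201 mod 9 = 6, 111201 mod 11 = 2.

x ≡ 111201 (mod 223839).


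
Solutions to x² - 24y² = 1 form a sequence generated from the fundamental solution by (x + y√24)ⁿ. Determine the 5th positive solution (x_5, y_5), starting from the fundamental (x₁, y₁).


Step 1: Find the fundamental solution (x₁, y₁) of x² - 24y² = 1.
  Expand √24 as a continued fraction. a₀ = ⌊√24⌋ = 4; iterate m_{k+1} = d_k·a_k − m_k, d_{k+1} = (24 − m_{k+1}²)/d_k, a_{k+1} = ⌊(a₀ + m_{k+1})/d_{k+1}⌋ (starting m₀ = 0, d₀ = 1), with convergents p_k = a_k·p_{k-1} + p_{k-2}, q_k = a_k·q_{k-1} + q_{k-2} (p₋₁ = 1, q₋₁ = 0):
  k = 0: a₀ = 4; p₀/q₀ = 4/1; p₀² − 24·q₀² = 16 − 24 = -8.
  k = 1: m = 4, d = 8, a = ⌊(4 + 4)/8⌋ = 1; p/q = (1·4 + 1)/(1·1 + 0) = 5/1; p² − 24·q² = 25 − 24 = 1.
  The first convergent with p² − 24·q² = 1 gives the fundamental solution (x₁, y₁) = (5, 1).
Step 2: Apply the recurrence (x_{n+1}, y_{n+1}) = (x₁x_n + 24y₁y_n, x₁y_n + y₁x_n) repeatedly.
  From (x_1, y_1) = (5, 1): x_2 = 5·5 + 24·1·1 = 49; y_2 = 5·1 + 1·5 = 10.
  From (x_2, y_2) = (49, 10): x_3 = 5·49 + 24·1·10 = 485; y_3 = 5·10 + 1·49 = 99.
  From (x_3, y_3) = (485, 99): x_4 = 5·485 + 24·1·99 = 4801; y_4 = 5·99 + 1·485 = 980.
  From (x_4, y_4) = (4801, 980): x_5 = 5·4801 + 24·1·980 = 47525; y_5 = 5·980 + 1·4801 = 9701.
Step 3: Verify x_5² - 24·y_5² = 2258625625 - 2258625624 = 1 (should be 1). ✓

(x_1, y_1) = (5, 1); (x_5, y_5) = (47525, 9701).


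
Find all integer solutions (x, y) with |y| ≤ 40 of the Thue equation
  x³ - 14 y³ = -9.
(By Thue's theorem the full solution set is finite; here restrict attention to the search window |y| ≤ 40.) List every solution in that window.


The equation is x³ - 14y³ = -9. For fixed y, x³ = 14·y³ − 9, so a solution requires the RHS to be a perfect cube.
Strategy: iterate y from -40 to 40, compute RHS = 14·y³ − 9, and check whether it is a (positive or negative) perfect cube.
Check small values of y:
  y = 0: RHS = -9 is not a perfect cube.
  y = 1: RHS = 5 is not a perfect cube.
  y = -1: RHS = -23 is not a perfect cube.
  y = 2: RHS = 103 is not a perfect cube.
  y = -2: RHS = -121 is not a perfect cube.
  y = 3: RHS = 369 is not a perfect cube.
  y = -3: RHS = -387 is not a perfect cube.
Continuing the search up to |y| = 40 finds no solutions either.
No (x, y) in the scanned range satisfies the equation.

No integer solutions with |y| ≤ 40.


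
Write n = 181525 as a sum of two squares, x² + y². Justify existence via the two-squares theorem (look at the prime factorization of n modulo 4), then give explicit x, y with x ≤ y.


Step 1: Factor n = 181525 = 5^2 · 53 · 137.
Step 2: Check the mod-4 condition on each prime factor: 5 ≡ 1 (mod 4), exponent 2; 53 ≡ 1 (mod 4), exponent 1; 137 ≡ 1 (mod 4), exponent 1.
All primes ≡ 3 (mod 4) appear to even exponent (or don't appear), so by the two-squares theorem n IS expressible as a sum of two squares.
Step 3: Build a representation. Group n = k² · m with k = 5 and m = 53 · 137 = 7261 (a product of primes ≡ 1 (mod 4)); a representation of m scales to one of n via (k·x)² + (k·y)² = k²(x² + y²). Each prime p ≡ 1 (mod 4) is itself a sum of two squares; find a² by testing p − a² for a perfect square:
  53: 53 − 1² = 52, 53 − 2² = 49 = 7² ⇒ 53 = 2² + 7².
  137: 137 − 1² = 136, 137 − 2² = 133, 137 − 3² = 128, 137 − 4² = 121 = 11² ⇒ 137 = 4² + 11².
  Combine using the Brahmagupta–Fibonacci identity (a² + b²)(c² + d²) = (ac − bd)² + (ad + bc)² = (ac + bd)² + (ad − bc)²:
  53 · 137 = 7261: from (2² + 7²)(4² + 11²), take (2·4 − 7·11, 2·11 + 7·4) = (8 − 77, 22 + 28) = (-69, 50); dropping signs (only squares matter) gives (69, 50); check 69² + 50² = 4761 + 2500 = 7261 ✓.
  Scale by k = 5: (5·69, 5·50) = (345, 250).
Step 4: Order so x ≤ y and verify: 250² + 345² = 62500 + 119025 = 181525 = n. ✓

n = 181525 = 250² + 345² (one valid representation with x ≤ y).
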